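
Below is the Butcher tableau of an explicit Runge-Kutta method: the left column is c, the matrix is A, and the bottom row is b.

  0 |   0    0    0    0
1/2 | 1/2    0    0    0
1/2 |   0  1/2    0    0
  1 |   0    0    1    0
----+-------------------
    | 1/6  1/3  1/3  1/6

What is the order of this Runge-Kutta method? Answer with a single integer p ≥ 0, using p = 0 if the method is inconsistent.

b = (1/6, 1/3, 1/3, 1/6)
c = (0, 1/2, 1/2, 1)
Ac = (0, 0, 1/4, 1/2)
Σ b_i: 1/6·1 + 1/3·1 + 1/3·1 + 1/6·1 = 1 ✓
b·c: 1/3·1/2 + 1/3·1/2 + 1/6·1 = 1/2 ✓
b·c²: 1/3·1/4 + 1/3·1/4 + 1/6·1 = 1/3 ✓
b·Ac: 1/3·1/4 + 1/6·1/2 = 1/6 ✓
b·c³: 1/3·1/8 + 1/3·1/8 + 1/6·1 = 1/4 ✓
b·(c∘Ac): 1/3·1/8 + 1/6·1/2 = 1/8 ✓
b·Ac²: 1/3·1/8 + 1/6·1/4 = 1/12 ✓
b·A²c: 1/6·1/4 = 1/24 ✓; 4 stages ⇒ order 4.

4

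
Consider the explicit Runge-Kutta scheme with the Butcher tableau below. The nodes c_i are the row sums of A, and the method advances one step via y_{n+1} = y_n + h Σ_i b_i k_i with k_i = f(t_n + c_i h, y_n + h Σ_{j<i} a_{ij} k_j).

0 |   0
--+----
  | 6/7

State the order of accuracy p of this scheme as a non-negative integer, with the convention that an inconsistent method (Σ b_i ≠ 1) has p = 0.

b = (6/7)
c = (0)
Σ b_i: 6/7·1 = 6/7 ≠ 1 ⇒ order 0.

0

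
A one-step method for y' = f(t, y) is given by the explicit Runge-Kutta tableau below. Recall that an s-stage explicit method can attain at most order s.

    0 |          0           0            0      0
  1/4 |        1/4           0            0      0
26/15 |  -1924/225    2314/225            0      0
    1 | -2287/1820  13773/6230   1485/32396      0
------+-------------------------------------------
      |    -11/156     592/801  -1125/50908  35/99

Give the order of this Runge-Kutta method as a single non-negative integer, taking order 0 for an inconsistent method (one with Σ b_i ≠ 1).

b = (-11/156, 592/801, -1125/50908, 35/99)
c = (0, 1/4, 26/15, 1)
Ac = (0, 0, 1157/450, 177/280)
Σ b_i: (-11/156)·1 + 592/801·1 + (-1125/50908)·1 + 35/99·1 = 1 ✓
b·c: 592/801·1/4 + (-1125/50908)·26/15 + 35/99·1 = 1/2 ✓
b·c²: 592/801·1/16 + (-1125/50908)·676/225 + 35/99·1 = 1/3 ✓
b·Ac: (-1125/50908)·1157/450 + 35/99·177/280 = 1/6 ✓
b·c³: 592/801·1/64 + (-1125/50908)·17576/3375 + 35/99·1 = 1/4 ✓
b·(c∘Ac): (-1125/50908)·15041/3375 + 35/99·177/280 = 1/8 ✓
b·Ac²: (-1125/50908)·1157/1800 + 35/99·309/1120 = 1/12 ✓
b·A²c: 35/99·33/280 = 1/24 ✓; 4 stages ⇒ order 4.

4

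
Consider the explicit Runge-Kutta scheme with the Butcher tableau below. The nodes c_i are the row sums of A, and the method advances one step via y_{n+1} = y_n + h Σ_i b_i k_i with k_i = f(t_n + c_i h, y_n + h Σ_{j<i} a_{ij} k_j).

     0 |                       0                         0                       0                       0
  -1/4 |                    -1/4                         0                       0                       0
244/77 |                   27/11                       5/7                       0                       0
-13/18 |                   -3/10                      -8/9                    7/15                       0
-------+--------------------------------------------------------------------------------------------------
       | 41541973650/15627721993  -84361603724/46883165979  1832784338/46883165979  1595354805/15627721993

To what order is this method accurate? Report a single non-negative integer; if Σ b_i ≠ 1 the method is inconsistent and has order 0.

b = (41541973650/15627721993, -84361603724/46883165979, 1832784338/46883165979, 1595354805/15627721993)
c = (0, -1/4, 244/77, -13/18)
Ac = (0, 0, -5/28, 842/495)
Σ b_i: 41541973650/15627721993·1 + (-84361603724/46883165979)·1 + 1832784338/46883165979·1 + 1595354805/15627721993·1 = 1 ✓
b·c: (-84361603724/46883165979)·(-1/4) + 1832784338/46883165979·244/77 + 1595354805/15627721993·(-13/18) = 1/2 ✓
b·c²: (-84361603724/46883165979)·1/16 + 1832784338/46883165979·59536/5929 + 1595354805/15627721993·169/324 = 1/3 ✓
b·Ac: 1832784338/46883165979·(-5/28) + 1595354805/15627721993·842/495 = 1/6 ✓
b·c³: (-84361603724/46883165979)·(-1/64) + 1832784338/46883165979·14526784/456533 + 1595354805/15627721993·(-2197/5832) = 4484357937775/3635248562064 ≠ 1/4 ⇒ order 3.
b·(c∘Ac): 1832784338/46883165979·(-305/539) + 1595354805/15627721993·(-5473/4455) = -2305606453/15627721993 ≠ 1/8
b·Ac²: 1832784338/46883165979·5/112 + 1595354805/15627721993·352981/76230 = 1054002795631/2221540787928 ≠ 1/12
b·A²c: 1595354805/15627721993·(-1/12) = -531784935/62510887972 ≠ 1/24

3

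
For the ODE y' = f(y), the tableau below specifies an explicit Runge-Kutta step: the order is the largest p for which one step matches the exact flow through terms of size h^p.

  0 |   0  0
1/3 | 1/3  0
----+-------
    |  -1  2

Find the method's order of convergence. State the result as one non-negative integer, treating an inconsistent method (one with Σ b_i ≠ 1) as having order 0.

1

b = (-1, 2)
c = (0, 1/3)
Σ b_i: (-1)·1 + 2·1 = 1 ✓
b·c: 2·1/3 = 2/3 ≠ 1/2 ⇒ order 1.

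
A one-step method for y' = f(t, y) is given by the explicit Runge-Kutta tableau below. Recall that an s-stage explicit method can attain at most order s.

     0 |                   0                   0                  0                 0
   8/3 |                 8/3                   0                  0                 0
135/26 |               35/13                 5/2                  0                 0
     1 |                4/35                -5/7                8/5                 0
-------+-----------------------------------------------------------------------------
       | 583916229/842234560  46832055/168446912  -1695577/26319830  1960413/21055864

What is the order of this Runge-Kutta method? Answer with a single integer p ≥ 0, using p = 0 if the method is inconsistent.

b = (583916229/842234560, 46832055/168446912, -1695577/26319830, 1960413/21055864)
c = (0, 8/3, 135/26, 1)
Ac = (0, 0, 20/3, 1748/273)
Σ b_i: 583916229/842234560·1 + 46832055/168446912·1 + (-1695577/26319830)·1 + 1960413/21055864·1 = 1 ✓
b·c: 46832055/168446912·8/3 + (-1695577/26319830)·135/26 + 1960413/21055864·1 = 1/2 ✓
b·c²: 46832055/168446912·64/9 + (-1695577/26319830)·18225/676 + 1960413/21055864·1 = 1/3 ✓
b·Ac: (-1695577/26319830)·20/3 + 1960413/21055864·1748/273 = 1/6 ✓
b·c³: 46832055/168446912·512/27 + (-1695577/26319830)·2460375/17576 + 1960413/21055864·1 = -17997979793/4927072176 ≠ 1/4 ⇒ order 3.
b·(c∘Ac): (-1695577/26319830)·450/13 + 1960413/21055864·1748/273 = -8600513/5263966 ≠ 1/8
b·Ac²: (-1695577/26319830)·160/9 + 1960413/21055864·405190/10647 = 2953784021/1231768044 ≠ 1/12
b·A²c: 1960413/21055864·32/3 = 2613884/2631983 ≠ 1/24

3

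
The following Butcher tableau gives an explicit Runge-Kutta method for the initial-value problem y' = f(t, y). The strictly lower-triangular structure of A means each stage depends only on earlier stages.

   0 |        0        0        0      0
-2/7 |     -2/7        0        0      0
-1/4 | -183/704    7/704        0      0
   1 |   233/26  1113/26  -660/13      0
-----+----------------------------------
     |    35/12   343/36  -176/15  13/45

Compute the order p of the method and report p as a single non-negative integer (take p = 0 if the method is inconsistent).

b = (35/12, 343/36, -176/15, 13/45)
c = (0, -2/7, -1/4, 1)
Ac = (0, 0, -1/352, 6/13)
Σ b_i: 35/12·1 + 343/36·1 + (-176/15)·1 + 13/45·1 = 1 ✓
b·c: 343/36·(-2/7) + (-176/15)·(-1/4) + 13/45·1 = 1/2 ✓
b·c²: 343/36·4/49 + (-176/15)·1/16 + 13/45·1 = 1/3 ✓
b·Ac: (-176/15)·(-1/352) + 13/45·6/13 = 1/6 ✓
b·c³: 343/36·(-8/343) + (-176/15)·(-1/64) + 13/45·1 = 1/4 ✓
b·(c∘Ac): (-176/15)·1/1408 + 13/45·6/13 = 1/8 ✓
b·Ac²: (-176/15)·1/1232 + 13/45·9/28 = 1/12 ✓
b·A²c: 13/45·15/104 = 1/24 ✓; 4 stages ⇒ order 4.

4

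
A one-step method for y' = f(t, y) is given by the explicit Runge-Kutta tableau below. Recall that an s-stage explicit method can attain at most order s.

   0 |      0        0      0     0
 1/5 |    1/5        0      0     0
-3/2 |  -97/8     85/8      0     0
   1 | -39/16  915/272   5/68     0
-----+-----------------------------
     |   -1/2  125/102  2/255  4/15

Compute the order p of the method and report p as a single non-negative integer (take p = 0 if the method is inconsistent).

4

b = (-1/2, 125/102, 2/255, 4/15)
c = (0, 1/5, -3/2, 1)
Ac = (0, 0, 17/8, 9/16)
Σ b_i: (-1/2)·1 + 125/102·1 + 2/255·1 + 4/15·1 = 1 ✓
b·c: 125/102·1/5 + 2/255·(-3/2) + 4/15·1 = 1/2 ✓
b·c²: 125/102·1/25 + 2/255·9/4 + 4/15·1 = 1/3 ✓
b·Ac: 2/255·17/8 + 4/15·9/16 = 1/6 ✓
b·c³: 125/102·1/125 + 2/255·(-27/8) + 4/15·1 = 1/4 ✓
b·(c∘Ac): 2/255·(-51/16) + 4/15·9/16 = 1/8 ✓
b·Ac²: 2/255·17/40 + 4/15·3/10 = 1/12 ✓
b·A²c: 4/15·5/32 = 1/24 ✓; 4 stages ⇒ order 4.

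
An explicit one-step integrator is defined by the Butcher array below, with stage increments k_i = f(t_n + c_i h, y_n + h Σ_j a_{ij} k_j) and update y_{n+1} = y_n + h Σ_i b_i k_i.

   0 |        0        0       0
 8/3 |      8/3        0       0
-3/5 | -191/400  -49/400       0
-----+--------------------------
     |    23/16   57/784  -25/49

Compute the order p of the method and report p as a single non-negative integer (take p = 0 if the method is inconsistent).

b = (23/16, 57/784, -25/49)
c = (0, 8/3, -3/5)
Ac = (0, 0, -49/150)
Σ b_i: 23/16·1 + 57/784·1 + (-25/49)·1 = 1 ✓
b·c: 57/784·8/3 + (-25/49)·(-3/5) = 1/2 ✓
b·c²: 57/784·64/9 + (-25/49)·9/25 = 1/3 ✓
b·Ac: (-25/49)·(-49/150) = 1/6 ✓; 3 stages ⇒ order 3.

3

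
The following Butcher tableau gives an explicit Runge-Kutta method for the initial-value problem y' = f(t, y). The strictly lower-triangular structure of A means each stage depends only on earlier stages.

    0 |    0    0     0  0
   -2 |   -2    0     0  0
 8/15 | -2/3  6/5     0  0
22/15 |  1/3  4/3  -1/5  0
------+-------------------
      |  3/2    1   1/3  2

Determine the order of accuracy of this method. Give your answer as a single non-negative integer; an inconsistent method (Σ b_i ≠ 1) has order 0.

0

b = (3/2, 1, 1/3, 2)
c = (0, -2, 8/15, 22/15)
Ac = (0, 0, -12/5, -208/75)
Σ b_i: 3/2·1 + 1·1 + 1/3·1 + 2·1 = 29/6 ≠ 1 ⇒ order 0.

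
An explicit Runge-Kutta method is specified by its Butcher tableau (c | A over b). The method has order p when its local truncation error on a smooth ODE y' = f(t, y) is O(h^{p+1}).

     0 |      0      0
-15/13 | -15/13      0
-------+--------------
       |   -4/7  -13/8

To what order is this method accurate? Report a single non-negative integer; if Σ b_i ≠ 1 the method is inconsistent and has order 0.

b = (-4/7, -13/8)
c = (0, -15/13)
Σ b_i: (-4/7)·1 + (-13/8)·1 = -123/56 ≠ 1 ⇒ order 0.

0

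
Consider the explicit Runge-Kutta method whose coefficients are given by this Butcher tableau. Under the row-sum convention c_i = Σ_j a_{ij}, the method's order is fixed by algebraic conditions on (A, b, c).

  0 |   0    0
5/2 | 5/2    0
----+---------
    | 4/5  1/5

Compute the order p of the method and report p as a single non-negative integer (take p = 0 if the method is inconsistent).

2

b = (4/5, 1/5)
c = (0, 5/2)
Σ b_i: 4/5·1 + 1/5·1 = 1 ✓
b·c: 1/5·5/2 = 1/2 ✓; 2 stages ⇒ order 2.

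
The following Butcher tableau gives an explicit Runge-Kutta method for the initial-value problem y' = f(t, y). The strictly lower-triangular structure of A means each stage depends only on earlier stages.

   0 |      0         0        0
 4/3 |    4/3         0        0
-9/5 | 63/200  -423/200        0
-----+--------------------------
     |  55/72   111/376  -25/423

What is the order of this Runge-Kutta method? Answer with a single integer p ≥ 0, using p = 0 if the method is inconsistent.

3

b = (55/72, 111/376, -25/423)
c = (0, 4/3, -9/5)
Ac = (0, 0, -141/50)
Σ b_i: 55/72·1 + 111/376·1 + (-25/423)·1 = 1 ✓
b·c: 111/376·4/3 + (-25/423)·(-9/5) = 1/2 ✓
b·c²: 111/376·16/9 + (-25/423)·81/25 = 1/3 ✓
b·Ac: (-25/423)·(-141/50) = 1/6 ✓; 3 stages ⇒ order 3.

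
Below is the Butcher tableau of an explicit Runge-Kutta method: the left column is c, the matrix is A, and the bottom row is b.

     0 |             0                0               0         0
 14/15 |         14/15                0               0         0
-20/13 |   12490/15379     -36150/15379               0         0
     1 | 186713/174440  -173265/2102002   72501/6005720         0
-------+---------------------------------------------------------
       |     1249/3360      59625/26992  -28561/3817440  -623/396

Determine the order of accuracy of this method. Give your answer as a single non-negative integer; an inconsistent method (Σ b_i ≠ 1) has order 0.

b = (1249/3360, 59625/26992, -28561/3817440, -623/396)
c = (0, 14/15, -20/13, 1)
Ac = (0, 0, -4820/2197, -17/178)
Σ b_i: 1249/3360·1 + 59625/26992·1 + (-28561/3817440)·1 + (-623/396)·1 = 1 ✓
b·c: 59625/26992·14/15 + (-28561/3817440)·(-20/13) + (-623/396)·1 = 1/2 ✓
b·c²: 59625/26992·196/225 + (-28561/3817440)·400/169 + (-623/396)·1 = 1/3 ✓
b·Ac: (-28561/3817440)·(-4820/2197) + (-623/396)·(-17/178) = 1/6 ✓
b·c³: 59625/26992·2744/3375 + (-28561/3817440)·(-8000/2197) + (-623/396)·1 = 1/4 ✓
b·(c∘Ac): (-28561/3817440)·96400/28561 + (-623/396)·(-17/178) = 1/8 ✓
b·Ac²: (-28561/3817440)·(-13496/6591) + (-623/396)·(-404/9345) = 1/12 ✓
b·A²c: (-623/396)·(-33/1246) = 1/24 ✓; 4 stages ⇒ order 4.

4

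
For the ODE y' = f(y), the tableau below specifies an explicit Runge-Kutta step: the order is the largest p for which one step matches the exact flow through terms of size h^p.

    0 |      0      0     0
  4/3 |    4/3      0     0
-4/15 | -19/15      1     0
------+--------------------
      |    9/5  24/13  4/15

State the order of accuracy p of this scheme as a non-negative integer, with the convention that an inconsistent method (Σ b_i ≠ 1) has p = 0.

b = (9/5, 24/13, 4/15)
c = (0, 4/3, -4/15)
Ac = (0, 0, 4/3)
Σ b_i: 9/5·1 + 24/13·1 + 4/15·1 = 763/195 ≠ 1 ⇒ order 0.

0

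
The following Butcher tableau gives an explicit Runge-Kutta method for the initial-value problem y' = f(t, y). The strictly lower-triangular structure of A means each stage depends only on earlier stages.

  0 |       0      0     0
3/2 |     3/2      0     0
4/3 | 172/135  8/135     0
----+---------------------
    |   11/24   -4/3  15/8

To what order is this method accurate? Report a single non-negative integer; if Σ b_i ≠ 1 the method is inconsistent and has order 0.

3

b = (11/24, -4/3, 15/8)
c = (0, 3/2, 4/3)
Ac = (0, 0, 4/45)
Σ b_i: 11/24·1 + (-4/3)·1 + 15/8·1 = 1 ✓
b·c: (-4/3)·3/2 + 15/8·4/3 = 1/2 ✓
b·c²: (-4/3)·9/4 + 15/8·16/9 = 1/3 ✓
b·Ac: 15/8·4/45 = 1/6 ✓; 3 stages ⇒ order 3.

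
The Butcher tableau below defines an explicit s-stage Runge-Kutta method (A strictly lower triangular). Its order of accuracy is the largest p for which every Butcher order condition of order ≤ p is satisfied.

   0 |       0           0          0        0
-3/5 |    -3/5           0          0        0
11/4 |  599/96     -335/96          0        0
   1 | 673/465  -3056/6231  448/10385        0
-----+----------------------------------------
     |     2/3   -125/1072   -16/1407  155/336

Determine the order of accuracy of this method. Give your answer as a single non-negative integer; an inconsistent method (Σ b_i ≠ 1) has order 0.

4

b = (2/3, -125/1072, -16/1407, 155/336)
c = (0, -3/5, 11/4, 1)
Ac = (0, 0, 67/32, 64/155)
Σ b_i: 2/3·1 + (-125/1072)·1 + (-16/1407)·1 + 155/336·1 = 1 ✓
b·c: (-125/1072)·(-3/5) + (-16/1407)·11/4 + 155/336·1 = 1/2 ✓
b·c²: (-125/1072)·9/25 + (-16/1407)·121/16 + 155/336·1 = 1/3 ✓
b·Ac: (-16/1407)·67/32 + 155/336·64/155 = 1/6 ✓
b·c³: (-125/1072)·(-27/125) + (-16/1407)·1331/64 + 155/336·1 = 1/4 ✓
b·(c∘Ac): (-16/1407)·737/128 + 155/336·64/155 = 1/8 ✓
b·Ac²: (-16/1407)·(-201/160) + 155/336·116/775 = 1/12 ✓
b·A²c: 155/336·14/155 = 1/24 ✓; 4 stages ⇒ order 4.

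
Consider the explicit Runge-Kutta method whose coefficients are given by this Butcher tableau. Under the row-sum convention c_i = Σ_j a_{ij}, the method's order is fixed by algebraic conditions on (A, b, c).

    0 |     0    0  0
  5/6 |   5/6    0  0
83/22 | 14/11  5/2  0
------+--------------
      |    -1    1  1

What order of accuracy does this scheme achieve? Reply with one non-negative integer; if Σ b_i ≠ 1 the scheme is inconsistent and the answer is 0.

1

b = (-1, 1, 1)
c = (0, 5/6, 83/22)
Ac = (0, 0, 25/12)
Σ b_i: (-1)·1 + 1·1 + 1·1 = 1 ✓
b·c: 1·5/6 + 1·83/22 = 152/33 ≠ 1/2 ⇒ order 1.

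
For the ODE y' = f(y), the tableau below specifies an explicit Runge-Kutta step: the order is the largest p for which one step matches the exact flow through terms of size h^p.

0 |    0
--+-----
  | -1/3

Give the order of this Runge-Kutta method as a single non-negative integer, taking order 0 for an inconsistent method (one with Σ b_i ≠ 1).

0

b = (-1/3)
c = (0)
Σ b_i: (-1/3)·1 = -1/3 ≠ 1 ⇒ order 0.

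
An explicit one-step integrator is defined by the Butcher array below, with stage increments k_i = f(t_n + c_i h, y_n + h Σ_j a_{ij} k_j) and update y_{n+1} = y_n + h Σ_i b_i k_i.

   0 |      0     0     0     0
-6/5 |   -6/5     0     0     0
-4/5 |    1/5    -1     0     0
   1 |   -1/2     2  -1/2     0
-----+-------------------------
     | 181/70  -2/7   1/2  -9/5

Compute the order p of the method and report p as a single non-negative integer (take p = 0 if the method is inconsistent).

1

b = (181/70, -2/7, 1/2, -9/5)
c = (0, -6/5, -4/5, 1)
Ac = (0, 0, 6/5, -2)
Σ b_i: 181/70·1 + (-2/7)·1 + 1/2·1 + (-9/5)·1 = 1 ✓
b·c: (-2/7)·(-6/5) + 1/2·(-4/5) + (-9/5)·1 = -13/7 ≠ 1/2 ⇒ order 1.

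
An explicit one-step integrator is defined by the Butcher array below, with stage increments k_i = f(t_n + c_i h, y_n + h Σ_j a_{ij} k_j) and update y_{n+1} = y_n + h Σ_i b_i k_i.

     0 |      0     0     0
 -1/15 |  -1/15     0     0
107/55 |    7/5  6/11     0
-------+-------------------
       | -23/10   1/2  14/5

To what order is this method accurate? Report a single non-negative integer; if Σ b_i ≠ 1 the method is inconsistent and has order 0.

1

b = (-23/10, 1/2, 14/5)
c = (0, -1/15, 107/55)
Ac = (0, 0, -2/55)
Σ b_i: (-23/10)·1 + 1/2·1 + 14/5·1 = 1 ✓
b·c: 1/2·(-1/15) + 14/5·107/55 = 8933/1650 ≠ 1/2 ⇒ order 1.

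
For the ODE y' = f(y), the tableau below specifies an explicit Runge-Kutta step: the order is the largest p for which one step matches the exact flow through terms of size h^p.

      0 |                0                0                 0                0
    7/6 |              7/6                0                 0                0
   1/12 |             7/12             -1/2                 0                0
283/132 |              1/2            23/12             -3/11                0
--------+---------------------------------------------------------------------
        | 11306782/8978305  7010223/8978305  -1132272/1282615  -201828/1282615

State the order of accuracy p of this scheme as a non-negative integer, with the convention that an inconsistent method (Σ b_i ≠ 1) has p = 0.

3

b = (11306782/8978305, 7010223/8978305, -1132272/1282615, -201828/1282615)
c = (0, 7/6, 1/12, 283/132)
Ac = (0, 0, -7/12, 1753/792)
Σ b_i: 11306782/8978305·1 + 7010223/8978305·1 + (-1132272/1282615)·1 + (-201828/1282615)·1 = 1 ✓
b·c: 7010223/8978305·7/6 + (-1132272/1282615)·1/12 + (-201828/1282615)·283/132 = 1/2 ✓
b·c²: 7010223/8978305·49/36 + (-1132272/1282615)·1/144 + (-201828/1282615)·80089/17424 = 1/3 ✓
b·Ac: (-1132272/1282615)·(-7/12) + (-201828/1282615)·1753/792 = 1/6 ✓
b·c³: 7010223/8978305·343/216 + (-1132272/1282615)·1/1728 + (-201828/1282615)·22665187/2299968 = -632492111/2031662160 ≠ 1/4 ⇒ order 3.
b·(c∘Ac): (-1132272/1282615)·(-7/144) + (-201828/1282615)·496099/104544 = -64994809/92348280 ≠ 1/8
b·Ac²: (-1132272/1282615)·(-49/72) + (-201828/1282615)·3097/1188 = 2199853/11543535 ≠ 1/12
b·A²c: (-201828/1282615)·7/44 = -32109/1282615 ≠ 1/24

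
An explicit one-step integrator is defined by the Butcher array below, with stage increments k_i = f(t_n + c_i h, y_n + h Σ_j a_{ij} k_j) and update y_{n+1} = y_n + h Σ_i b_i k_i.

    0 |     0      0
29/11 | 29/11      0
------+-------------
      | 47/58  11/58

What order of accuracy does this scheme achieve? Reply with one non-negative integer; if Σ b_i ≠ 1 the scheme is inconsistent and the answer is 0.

b = (47/58, 11/58)
c = (0, 29/11)
Σ b_i: 47/58·1 + 11/58·1 = 1 ✓
b·c: 11/58·29/11 = 1/2 ✓; 2 stages ⇒ order 2.

2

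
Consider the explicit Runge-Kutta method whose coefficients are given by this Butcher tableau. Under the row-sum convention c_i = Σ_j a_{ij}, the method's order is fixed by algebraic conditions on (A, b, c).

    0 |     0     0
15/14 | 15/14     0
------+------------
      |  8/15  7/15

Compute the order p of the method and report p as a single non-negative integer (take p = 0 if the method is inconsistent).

b = (8/15, 7/15)
c = (0, 15/14)
Σ b_i: 8/15·1 + 7/15·1 = 1 ✓
b·c: 7/15·15/14 = 1/2 ✓; 2 stages ⇒ order 2.

2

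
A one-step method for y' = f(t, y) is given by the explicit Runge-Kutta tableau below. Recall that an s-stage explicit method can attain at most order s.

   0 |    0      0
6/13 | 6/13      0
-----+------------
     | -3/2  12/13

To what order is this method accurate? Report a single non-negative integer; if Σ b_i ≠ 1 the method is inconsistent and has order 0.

0

b = (-3/2, 12/13)
c = (0, 6/13)
Σ b_i: (-3/2)·1 + 12/13·1 = -15/26 ≠ 1 ⇒ order 0.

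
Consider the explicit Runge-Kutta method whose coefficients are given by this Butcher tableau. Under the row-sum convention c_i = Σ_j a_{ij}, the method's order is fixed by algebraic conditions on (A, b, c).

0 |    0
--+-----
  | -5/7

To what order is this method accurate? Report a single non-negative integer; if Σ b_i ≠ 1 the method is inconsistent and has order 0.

b = (-5/7)
c = (0)
Σ b_i: (-5/7)·1 = -5/7 ≠ 1 ⇒ order 0.

0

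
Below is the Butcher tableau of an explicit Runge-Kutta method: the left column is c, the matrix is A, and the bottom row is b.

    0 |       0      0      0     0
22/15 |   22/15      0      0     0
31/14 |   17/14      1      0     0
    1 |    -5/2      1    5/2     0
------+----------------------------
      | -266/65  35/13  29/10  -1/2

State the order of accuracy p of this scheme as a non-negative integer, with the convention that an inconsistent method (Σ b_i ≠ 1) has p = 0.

b = (-266/65, 35/13, 29/10, -1/2)
c = (0, 22/15, 31/14, 1)
Ac = (0, 0, 22/15, 2941/420)
Σ b_i: (-266/65)·1 + 35/13·1 + 29/10·1 + (-1/2)·1 = 1 ✓
b·c: 35/13·22/15 + 29/10·31/14 + (-1/2)·1 = 53891/5460 ≠ 1/2 ⇒ order 1.

1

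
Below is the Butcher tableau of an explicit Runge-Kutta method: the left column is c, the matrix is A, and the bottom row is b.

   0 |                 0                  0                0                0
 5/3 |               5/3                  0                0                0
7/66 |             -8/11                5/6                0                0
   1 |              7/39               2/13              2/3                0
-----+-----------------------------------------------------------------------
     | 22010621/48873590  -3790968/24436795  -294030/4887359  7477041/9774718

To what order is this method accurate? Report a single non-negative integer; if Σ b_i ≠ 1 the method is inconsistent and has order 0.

3

b = (22010621/48873590, -3790968/24436795, -294030/4887359, 7477041/9774718)
c = (0, 5/3, 7/66, 1)
Ac = (0, 0, 25/18, 421/1287)
Σ b_i: 22010621/48873590·1 + (-3790968/24436795)·1 + (-294030/4887359)·1 + 7477041/9774718·1 = 1 ✓
b·c: (-3790968/24436795)·5/3 + (-294030/4887359)·7/66 + 7477041/9774718·1 = 1/2 ✓
b·c²: (-3790968/24436795)·25/9 + (-294030/4887359)·49/4356 + 7477041/9774718·1 = 1/3 ✓
b·Ac: (-294030/4887359)·25/18 + 7477041/9774718·421/1287 = 1/6 ✓
b·c³: (-3790968/24436795)·125/27 + (-294030/4887359)·343/287496 + 7477041/9774718·1 = 90293603/1935394164 ≠ 1/4 ⇒ order 3.
b·(c∘Ac): (-294030/4887359)·175/1188 + 7477041/9774718·421/1287 = 3538867/14662077 ≠ 1/8
b·Ac²: (-294030/4887359)·125/54 + 7477041/9774718·36937/84942 = 374247473/1935394164 ≠ 1/12
b·A²c: 7477041/9774718·25/27 = 62308675/87972462 ≠ 1/24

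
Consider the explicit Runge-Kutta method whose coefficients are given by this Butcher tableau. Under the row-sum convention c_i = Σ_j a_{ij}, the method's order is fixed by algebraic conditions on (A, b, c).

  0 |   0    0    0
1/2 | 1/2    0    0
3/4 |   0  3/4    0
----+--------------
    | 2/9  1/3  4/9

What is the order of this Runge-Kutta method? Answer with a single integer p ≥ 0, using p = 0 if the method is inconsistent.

b = (2/9, 1/3, 4/9)
c = (0, 1/2, 3/4)
Ac = (0, 0, 3/8)
Σ b_i: 2/9·1 + 1/3·1 + 4/9·1 = 1 ✓
b·c: 1/3·1/2 + 4/9·3/4 = 1/2 ✓
b·c²: 1/3·1/4 + 4/9·9/16 = 1/3 ✓
b·Ac: 4/9·3/8 = 1/6 ✓; 3 stages ⇒ order 3.

3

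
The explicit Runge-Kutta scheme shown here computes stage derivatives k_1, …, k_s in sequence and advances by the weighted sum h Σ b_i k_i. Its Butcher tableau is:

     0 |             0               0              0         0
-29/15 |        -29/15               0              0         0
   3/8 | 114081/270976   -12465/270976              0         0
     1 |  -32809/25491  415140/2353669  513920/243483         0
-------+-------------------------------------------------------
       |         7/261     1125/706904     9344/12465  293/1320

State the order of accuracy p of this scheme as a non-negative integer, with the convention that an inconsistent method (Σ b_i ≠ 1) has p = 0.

4

b = (7/261, 1125/706904, 9344/12465, 293/1320)
c = (0, -29/15, 3/8, 1)
Ac = (0, 0, 831/9344, 132/293)
Σ b_i: 7/261·1 + 1125/706904·1 + 9344/12465·1 + 293/1320·1 = 1 ✓
b·c: 1125/706904·(-29/15) + 9344/12465·3/8 + 293/1320·1 = 1/2 ✓
b·c²: 1125/706904·841/225 + 9344/12465·9/64 + 293/1320·1 = 1/3 ✓
b·Ac: 9344/12465·831/9344 + 293/1320·132/293 = 1/6 ✓
b·c³: 1125/706904·(-24389/3375) + 9344/12465·27/512 + 293/1320·1 = 1/4 ✓
b·(c∘Ac): 9344/12465·2493/74752 + 293/1320·132/293 = 1/8 ✓
b·Ac²: 9344/12465·(-8033/46720) + 293/1320·4202/4395 = 1/12 ✓
b·A²c: 293/1320·55/293 = 1/24 ✓; 4 stages ⇒ order 4.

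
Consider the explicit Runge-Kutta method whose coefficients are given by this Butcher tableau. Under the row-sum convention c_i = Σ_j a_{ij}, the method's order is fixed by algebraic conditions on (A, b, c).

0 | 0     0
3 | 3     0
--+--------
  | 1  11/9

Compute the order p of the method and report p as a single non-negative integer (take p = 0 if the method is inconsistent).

b = (1, 11/9)
c = (0, 3)
Σ b_i: 1·1 + 11/9·1 = 20/9 ≠ 1 ⇒ order 0.

0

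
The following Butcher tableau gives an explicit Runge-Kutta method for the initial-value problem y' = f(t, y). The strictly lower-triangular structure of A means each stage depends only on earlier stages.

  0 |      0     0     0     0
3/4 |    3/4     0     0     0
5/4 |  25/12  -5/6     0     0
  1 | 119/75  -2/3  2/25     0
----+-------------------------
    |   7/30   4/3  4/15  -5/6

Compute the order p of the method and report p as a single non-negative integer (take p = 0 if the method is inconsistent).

b = (7/30, 4/3, 4/15, -5/6)
c = (0, 3/4, 5/4, 1)
Ac = (0, 0, -5/8, -2/5)
Σ b_i: 7/30·1 + 4/3·1 + 4/15·1 + (-5/6)·1 = 1 ✓
b·c: 4/3·3/4 + 4/15·5/4 + (-5/6)·1 = 1/2 ✓
b·c²: 4/3·9/16 + 4/15·25/16 + (-5/6)·1 = 1/3 ✓
b·Ac: 4/15·(-5/8) + (-5/6)·(-2/5) = 1/6 ✓
b·c³: 4/3·27/64 + 4/15·125/64 + (-5/6)·1 = 1/4 ✓
b·(c∘Ac): 4/15·(-25/32) + (-5/6)·(-2/5) = 1/8 ✓
b·Ac²: 4/15·(-15/32) + (-5/6)·(-1/4) = 1/12 ✓
b·A²c: (-5/6)·(-1/20) = 1/24 ✓; 4 stages ⇒ order 4.

4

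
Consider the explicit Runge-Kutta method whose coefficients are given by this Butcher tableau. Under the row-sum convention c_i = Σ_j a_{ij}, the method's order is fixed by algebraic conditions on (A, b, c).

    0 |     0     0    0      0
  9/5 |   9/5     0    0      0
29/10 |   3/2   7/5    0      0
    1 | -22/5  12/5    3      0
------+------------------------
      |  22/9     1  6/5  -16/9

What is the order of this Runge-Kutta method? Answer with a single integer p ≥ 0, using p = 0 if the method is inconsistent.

0

b = (22/9, 1, 6/5, -16/9)
c = (0, 9/5, 29/10, 1)
Ac = (0, 0, 63/25, 651/50)
Σ b_i: 22/9·1 + 1·1 + 6/5·1 + (-16/9)·1 = 43/15 ≠ 1 ⇒ order 0.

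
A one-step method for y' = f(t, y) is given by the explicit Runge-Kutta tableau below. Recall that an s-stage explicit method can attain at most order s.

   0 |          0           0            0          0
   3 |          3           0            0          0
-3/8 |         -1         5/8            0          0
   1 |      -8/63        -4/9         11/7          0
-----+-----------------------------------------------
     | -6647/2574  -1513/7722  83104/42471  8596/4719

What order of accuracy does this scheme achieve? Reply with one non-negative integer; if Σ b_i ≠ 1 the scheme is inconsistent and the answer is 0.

b = (-6647/2574, -1513/7722, 83104/42471, 8596/4719)
c = (0, 3, -3/8, 1)
Ac = (0, 0, 15/8, -323/168)
Σ b_i: (-6647/2574)·1 + (-1513/7722)·1 + 83104/42471·1 + 8596/4719·1 = 1 ✓
b·c: (-1513/7722)·3 + 83104/42471·(-3/8) + 8596/4719·1 = 1/2 ✓
b·c²: (-1513/7722)·9 + 83104/42471·9/64 + 8596/4719·1 = 1/3 ✓
b·Ac: 83104/42471·15/8 + 8596/4719·(-323/168) = 1/6 ✓
b·c³: (-1513/7722)·27 + 83104/42471·(-27/512) + 8596/4719·1 = -24517/6864 ≠ 1/4 ⇒ order 3.
b·(c∘Ac): 83104/42471·(-45/64) + 8596/4719·(-323/168) = -6278/1287 ≠ 1/8
b·Ac²: 83104/42471·45/8 + 8596/4719·(-1693/448) = 9433/2288 ≠ 1/12
b·A²c: 8596/4719·165/56 = 1535/286 ≠ 1/24

3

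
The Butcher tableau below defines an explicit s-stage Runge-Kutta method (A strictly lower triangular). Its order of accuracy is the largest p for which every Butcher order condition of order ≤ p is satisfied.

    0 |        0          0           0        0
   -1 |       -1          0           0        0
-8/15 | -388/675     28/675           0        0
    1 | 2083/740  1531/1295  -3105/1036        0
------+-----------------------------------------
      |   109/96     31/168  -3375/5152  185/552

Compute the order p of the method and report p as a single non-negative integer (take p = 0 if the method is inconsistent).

b = (109/96, 31/168, -3375/5152, 185/552)
c = (0, -1, -8/15, 1)
Ac = (0, 0, -28/675, 77/185)
Σ b_i: 109/96·1 + 31/168·1 + (-3375/5152)·1 + 185/552·1 = 1 ✓
b·c: 31/168·(-1) + (-3375/5152)·(-8/15) + 185/552·1 = 1/2 ✓
b·c²: 31/168·1 + (-3375/5152)·64/225 + 185/552·1 = 1/3 ✓
b·Ac: (-3375/5152)·(-28/675) + 185/552·77/185 = 1/6 ✓
b·c³: 31/168·(-1) + (-3375/5152)·(-512/3375) + 185/552·1 = 1/4 ✓
b·(c∘Ac): (-3375/5152)·224/10125 + 185/552·77/185 = 1/8 ✓
b·Ac²: (-3375/5152)·28/675 + 185/552·61/185 = 1/12 ✓
b·A²c: 185/552·23/185 = 1/24 ✓; 4 stages ⇒ order 4.

4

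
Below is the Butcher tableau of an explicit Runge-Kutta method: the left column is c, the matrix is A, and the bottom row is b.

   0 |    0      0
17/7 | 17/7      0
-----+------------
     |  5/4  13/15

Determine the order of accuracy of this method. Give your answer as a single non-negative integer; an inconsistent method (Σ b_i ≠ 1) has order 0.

0

b = (5/4, 13/15)
c = (0, 17/7)
Σ b_i: 5/4·1 + 13/15·1 = 127/60 ≠ 1 ⇒ order 0.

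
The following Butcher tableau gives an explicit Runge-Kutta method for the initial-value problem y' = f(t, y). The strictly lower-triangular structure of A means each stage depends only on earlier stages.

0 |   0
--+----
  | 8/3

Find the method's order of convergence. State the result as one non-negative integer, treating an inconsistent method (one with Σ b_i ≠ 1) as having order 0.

b = (8/3)
c = (0)
Σ b_i: 8/3·1 = 8/3 ≠ 1 ⇒ order 0.

0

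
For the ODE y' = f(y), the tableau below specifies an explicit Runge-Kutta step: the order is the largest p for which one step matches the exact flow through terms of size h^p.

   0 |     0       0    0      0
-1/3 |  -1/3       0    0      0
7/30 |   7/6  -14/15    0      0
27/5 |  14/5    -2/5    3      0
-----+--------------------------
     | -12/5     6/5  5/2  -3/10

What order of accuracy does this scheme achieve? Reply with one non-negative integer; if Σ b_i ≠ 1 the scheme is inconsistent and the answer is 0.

b = (-12/5, 6/5, 5/2, -3/10)
c = (0, -1/3, 7/30, 27/5)
Ac = (0, 0, 14/45, 5/6)
Σ b_i: (-12/5)·1 + 6/5·1 + 5/2·1 + (-3/10)·1 = 1 ✓
b·c: 6/5·(-1/3) + 5/2·7/30 + (-3/10)·27/5 = -431/300 ≠ 1/2 ⇒ order 1.

1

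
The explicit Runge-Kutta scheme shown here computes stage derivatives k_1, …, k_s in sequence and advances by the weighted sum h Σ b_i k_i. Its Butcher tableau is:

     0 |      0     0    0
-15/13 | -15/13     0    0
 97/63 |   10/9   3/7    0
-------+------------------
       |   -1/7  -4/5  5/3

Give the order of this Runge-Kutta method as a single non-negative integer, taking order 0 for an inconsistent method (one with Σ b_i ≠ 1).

0

b = (-1/7, -4/5, 5/3)
c = (0, -15/13, 97/63)
Ac = (0, 0, -45/91)
Σ b_i: (-1/7)·1 + (-4/5)·1 + 5/3·1 = 76/105 ≠ 1 ⇒ order 0.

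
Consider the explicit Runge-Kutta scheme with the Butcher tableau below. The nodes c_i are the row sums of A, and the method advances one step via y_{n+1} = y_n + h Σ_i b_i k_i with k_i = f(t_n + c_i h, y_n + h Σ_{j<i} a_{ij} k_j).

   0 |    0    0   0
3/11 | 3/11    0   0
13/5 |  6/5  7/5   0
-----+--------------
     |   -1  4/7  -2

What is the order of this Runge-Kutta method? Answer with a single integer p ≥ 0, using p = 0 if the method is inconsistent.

b = (-1, 4/7, -2)
c = (0, 3/11, 13/5)
Ac = (0, 0, 21/55)
Σ b_i: (-1)·1 + 4/7·1 + (-2)·1 = -17/7 ≠ 1 ⇒ order 0.

0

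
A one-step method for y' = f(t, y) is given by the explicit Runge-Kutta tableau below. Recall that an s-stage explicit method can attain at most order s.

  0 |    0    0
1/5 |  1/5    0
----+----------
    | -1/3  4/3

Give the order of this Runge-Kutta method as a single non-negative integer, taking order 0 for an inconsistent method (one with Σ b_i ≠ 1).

b = (-1/3, 4/3)
c = (0, 1/5)
Σ b_i: (-1/3)·1 + 4/3·1 = 1 ✓
b·c: 4/3·1/5 = 4/15 ≠ 1/2 ⇒ order 1.

1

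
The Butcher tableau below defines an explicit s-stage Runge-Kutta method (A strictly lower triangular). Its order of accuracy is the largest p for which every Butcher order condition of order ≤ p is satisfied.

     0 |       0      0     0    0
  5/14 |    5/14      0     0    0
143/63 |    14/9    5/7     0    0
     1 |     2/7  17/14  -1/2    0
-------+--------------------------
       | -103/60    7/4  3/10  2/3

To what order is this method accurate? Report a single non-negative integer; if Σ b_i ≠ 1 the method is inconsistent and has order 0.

1

b = (-103/60, 7/4, 3/10, 2/3)
c = (0, 5/14, 143/63, 1)
Ac = (0, 0, 25/98, -1237/1764)
Σ b_i: (-103/60)·1 + 7/4·1 + 3/10·1 + 2/3·1 = 1 ✓
b·c: 7/4·5/14 + 3/10·143/63 + 2/3·1 = 1657/840 ≠ 1/2 ⇒ order 1.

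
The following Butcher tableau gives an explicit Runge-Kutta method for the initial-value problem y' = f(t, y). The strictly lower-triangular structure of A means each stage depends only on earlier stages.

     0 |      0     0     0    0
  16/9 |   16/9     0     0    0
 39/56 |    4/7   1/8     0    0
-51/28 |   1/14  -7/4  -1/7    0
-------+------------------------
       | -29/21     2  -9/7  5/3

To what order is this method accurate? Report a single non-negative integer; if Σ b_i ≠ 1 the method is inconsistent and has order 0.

b = (-29/21, 2, -9/7, 5/3)
c = (0, 16/9, 39/56, -51/28)
Ac = (0, 0, 2/9, -11327/3528)
Σ b_i: (-29/21)·1 + 2·1 + (-9/7)·1 + 5/3·1 = 1 ✓
b·c: 2·16/9 + (-9/7)·39/56 + 5/3·(-51/28) = -1325/3528 ≠ 1/2 ⇒ order 1.

1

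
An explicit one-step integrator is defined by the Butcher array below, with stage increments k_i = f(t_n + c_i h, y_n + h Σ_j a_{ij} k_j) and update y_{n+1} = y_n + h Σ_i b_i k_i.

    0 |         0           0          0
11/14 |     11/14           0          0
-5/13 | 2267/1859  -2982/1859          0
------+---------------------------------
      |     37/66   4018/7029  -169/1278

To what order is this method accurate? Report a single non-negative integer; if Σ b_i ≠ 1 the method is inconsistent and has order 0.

b = (37/66, 4018/7029, -169/1278)
c = (0, 11/14, -5/13)
Ac = (0, 0, -213/169)
Σ b_i: 37/66·1 + 4018/7029·1 + (-169/1278)·1 = 1 ✓
b·c: 4018/7029·11/14 + (-169/1278)·(-5/13) = 1/2 ✓
b·c²: 4018/7029·121/196 + (-169/1278)·25/169 = 1/3 ✓
b·Ac: (-169/1278)·(-213/169) = 1/6 ✓; 3 stages ⇒ order 3.

3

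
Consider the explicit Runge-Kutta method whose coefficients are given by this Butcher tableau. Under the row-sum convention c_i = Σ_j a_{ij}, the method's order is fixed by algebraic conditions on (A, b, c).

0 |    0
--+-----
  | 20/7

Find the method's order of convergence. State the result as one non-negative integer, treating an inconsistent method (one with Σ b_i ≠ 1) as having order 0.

0

b = (20/7)
c = (0)
Σ b_i: 20/7·1 = 20/7 ≠ 1 ⇒ order 0.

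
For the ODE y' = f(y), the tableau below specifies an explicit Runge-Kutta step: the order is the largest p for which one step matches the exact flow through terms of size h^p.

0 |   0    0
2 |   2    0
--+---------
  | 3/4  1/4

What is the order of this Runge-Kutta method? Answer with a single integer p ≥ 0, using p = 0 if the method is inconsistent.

b = (3/4, 1/4)
c = (0, 2)
Σ b_i: 3/4·1 + 1/4·1 = 1 ✓
b·c: 1/4·2 = 1/2 ✓; 2 stages ⇒ order 2.

2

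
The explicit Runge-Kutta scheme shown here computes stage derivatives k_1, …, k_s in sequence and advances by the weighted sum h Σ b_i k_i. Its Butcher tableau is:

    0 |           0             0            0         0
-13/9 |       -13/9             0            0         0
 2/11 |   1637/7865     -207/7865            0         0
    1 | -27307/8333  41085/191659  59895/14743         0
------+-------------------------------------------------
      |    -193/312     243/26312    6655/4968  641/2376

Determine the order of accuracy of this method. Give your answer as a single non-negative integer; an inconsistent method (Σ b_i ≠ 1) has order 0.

4

b = (-193/312, 243/26312, 6655/4968, 641/2376)
c = (0, -13/9, 2/11, 1)
Ac = (0, 0, 23/605, 275/641)
Σ b_i: (-193/312)·1 + 243/26312·1 + 6655/4968·1 + 641/2376·1 = 1 ✓
b·c: 243/26312·(-13/9) + 6655/4968·2/11 + 641/2376·1 = 1/2 ✓
b·c²: 243/26312·169/81 + 6655/4968·4/121 + 641/2376·1 = 1/3 ✓
b·Ac: 6655/4968·23/605 + 641/2376·275/641 = 1/6 ✓
b·c³: 243/26312·(-2197/729) + 6655/4968·8/1331 + 641/2376·1 = 1/4 ✓
b·(c∘Ac): 6655/4968·46/6655 + 641/2376·275/641 = 1/8 ✓
b·Ac²: 6655/4968·(-299/5445) + 641/2376·3355/5769 = 1/12 ✓
b·A²c: 641/2376·99/641 = 1/24 ✓; 4 stages ⇒ order 4.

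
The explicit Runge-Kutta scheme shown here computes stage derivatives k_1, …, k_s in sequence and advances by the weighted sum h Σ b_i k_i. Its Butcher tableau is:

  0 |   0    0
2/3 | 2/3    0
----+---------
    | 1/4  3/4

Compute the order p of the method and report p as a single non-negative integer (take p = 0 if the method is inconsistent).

2

b = (1/4, 3/4)
c = (0, 2/3)
Σ b_i: 1/4·1 + 3/4·1 = 1 ✓
b·c: 3/4·2/3 = 1/2 ✓; 2 stages ⇒ order 2.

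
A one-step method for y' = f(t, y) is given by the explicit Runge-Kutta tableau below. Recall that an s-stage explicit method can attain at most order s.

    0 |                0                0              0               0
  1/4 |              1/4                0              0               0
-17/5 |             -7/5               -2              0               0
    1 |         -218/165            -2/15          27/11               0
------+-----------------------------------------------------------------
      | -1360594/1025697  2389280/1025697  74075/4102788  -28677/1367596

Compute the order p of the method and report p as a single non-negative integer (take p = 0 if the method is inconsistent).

3

b = (-1360594/1025697, 2389280/1025697, 74075/4102788, -28677/1367596)
c = (0, 1/4, -17/5, 1)
Ac = (0, 0, -1/2, -553/66)
Σ b_i: (-1360594/1025697)·1 + 2389280/1025697·1 + 74075/4102788·1 + (-28677/1367596)·1 = 1 ✓
b·c: 2389280/1025697·1/4 + 74075/4102788·(-17/5) + (-28677/1367596)·1 = 1/2 ✓
b·c²: 2389280/1025697·1/16 + 74075/4102788·289/25 + (-28677/1367596)·1 = 1/3 ✓
b·Ac: 74075/4102788·(-1/2) + (-28677/1367596)·(-553/66) = 1/6 ✓
b·c³: 2389280/1025697·1/64 + 74075/4102788·(-4913/125) + (-28677/1367596)·1 = -1186727/1709495 ≠ 1/4 ⇒ order 3.
b·(c∘Ac): 74075/4102788·17/10 + (-28677/1367596)·(-553/66) = 846763/4102788 ≠ 1/8
b·Ac²: 74075/4102788·(-1/8) + (-28677/1367596)·187217/6600 = -244963297/410278800 ≠ 1/12
b·A²c: (-28677/1367596)·(-27/22) = 70389/2735192 ≠ 1/24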